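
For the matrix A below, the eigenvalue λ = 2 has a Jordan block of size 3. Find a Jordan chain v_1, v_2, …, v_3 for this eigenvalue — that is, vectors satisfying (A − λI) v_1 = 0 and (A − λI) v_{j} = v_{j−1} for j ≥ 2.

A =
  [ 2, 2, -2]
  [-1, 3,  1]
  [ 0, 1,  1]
A Jordan chain for λ = 2 of length 3:
v_1 = (-2, -1, -1)ᵀ
v_2 = (0, -1, 0)ᵀ
v_3 = (1, 0, 0)ᵀ

Let N = A − (2)·I. We want v_3 with N^3 v_3 = 0 but N^2 v_3 ≠ 0; then v_{j-1} := N · v_j for j = 3, …, 2.

Pick v_3 = (1, 0, 0)ᵀ.
Then v_2 = N · v_3 = (0, -1, 0)ᵀ.
Then v_1 = N · v_2 = (-2, -1, -1)ᵀ.

Sanity check: (A − (2)·I) v_1 = (0, 0, 0)ᵀ = 0. ✓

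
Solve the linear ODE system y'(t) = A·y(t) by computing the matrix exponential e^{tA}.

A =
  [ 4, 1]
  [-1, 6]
e^{tA} =
  [-t*exp(5*t) + exp(5*t), t*exp(5*t)]
  [-t*exp(5*t), t*exp(5*t) + exp(5*t)]

Strategy: write A = P · J · P⁻¹ where J is a Jordan canonical form, so e^{tA} = P · e^{tJ} · P⁻¹, and e^{tJ} can be computed block-by-block.

A has Jordan form
J =
  [5, 1]
  [0, 5]
(up to reordering of blocks).

Per-block formulas:
  For a 2×2 Jordan block J_2(5): exp(t · J_2(5)) = e^(5t)·(I + t·N), where N is the 2×2 nilpotent shift.

After assembling e^{tJ} and conjugating by P, we get:

e^{tA} =
  [-t*exp(5*t) + exp(5*t), t*exp(5*t)]
  [-t*exp(5*t), t*exp(5*t) + exp(5*t)]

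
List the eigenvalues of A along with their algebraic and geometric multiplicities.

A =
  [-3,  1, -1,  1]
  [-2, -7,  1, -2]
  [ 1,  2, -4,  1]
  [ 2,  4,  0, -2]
λ = -4: alg = 4, geom = 2

Step 1 — factor the characteristic polynomial to read off the algebraic multiplicities:
  χ_A(x) = (x + 4)^4

Step 2 — compute geometric multiplicities via the rank-nullity identity g(λ) = n − rank(A − λI):
  rank(A − (-4)·I) = 2, so dim ker(A − (-4)·I) = n − 2 = 2

Summary:
  λ = -4: algebraic multiplicity = 4, geometric multiplicity = 2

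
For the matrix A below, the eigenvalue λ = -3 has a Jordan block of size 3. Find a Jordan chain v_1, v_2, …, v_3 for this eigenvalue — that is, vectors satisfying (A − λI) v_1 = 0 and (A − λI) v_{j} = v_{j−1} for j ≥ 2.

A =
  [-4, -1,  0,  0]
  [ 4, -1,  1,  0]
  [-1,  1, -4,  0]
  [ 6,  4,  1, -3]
A Jordan chain for λ = -3 of length 3:
v_1 = (-3, 3, 6, 9)ᵀ
v_2 = (-1, 4, -1, 6)ᵀ
v_3 = (1, 0, 0, 0)ᵀ

Let N = A − (-3)·I. We want v_3 with N^3 v_3 = 0 but N^2 v_3 ≠ 0; then v_{j-1} := N · v_j for j = 3, …, 2.

Pick v_3 = (1, 0, 0, 0)ᵀ.
Then v_2 = N · v_3 = (-1, 4, -1, 6)ᵀ.
Then v_1 = N · v_2 = (-3, 3, 6, 9)ᵀ.

Sanity check: (A − (-3)·I) v_1 = (0, 0, 0, 0)ᵀ = 0. ✓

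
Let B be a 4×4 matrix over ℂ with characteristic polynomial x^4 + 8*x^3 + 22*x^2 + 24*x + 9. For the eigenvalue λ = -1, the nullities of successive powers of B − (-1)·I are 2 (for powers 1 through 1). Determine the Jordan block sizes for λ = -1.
Block sizes for λ = -1: [1, 1]

From the dimensions of kernels of powers, the number of Jordan blocks of size at least j is d_j − d_{j−1} where d_j = dim ker(N^j) (with d_0 = 0). Computing the differences gives [2].
The number of blocks of size exactly k is (#blocks of size ≥ k) − (#blocks of size ≥ k + 1), so the partition is: 2 block(s) of size 1.
In nonincreasing order the block sizes are [1, 1].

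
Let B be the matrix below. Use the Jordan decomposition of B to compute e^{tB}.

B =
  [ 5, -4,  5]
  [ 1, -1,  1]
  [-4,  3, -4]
e^{tB} =
  [t^2/2 + 5*t + 1, -t^2/2 - 4*t, t^2/2 + 5*t]
  [t, 1 - t, t]
  [-t^2/2 - 4*t, t^2/2 + 3*t, -t^2/2 - 4*t + 1]

Strategy: write B = P · J · P⁻¹ where J is a Jordan canonical form, so e^{tB} = P · e^{tJ} · P⁻¹, and e^{tJ} can be computed block-by-block.

B has Jordan form
J =
  [0, 1, 0]
  [0, 0, 1]
  [0, 0, 0]
(up to reordering of blocks).

Per-block formulas:
  For a 3×3 Jordan block J_3(0): exp(t · J_3(0)) = e^(0t)·(I + t·N + (t^2/2)·N^2), where N is the 3×3 nilpotent shift.

After assembling e^{tJ} and conjugating by P, we get:

e^{tB} =
  [t^2/2 + 5*t + 1, -t^2/2 - 4*t, t^2/2 + 5*t]
  [t, 1 - t, t]
  [-t^2/2 - 4*t, t^2/2 + 3*t, -t^2/2 - 4*t + 1]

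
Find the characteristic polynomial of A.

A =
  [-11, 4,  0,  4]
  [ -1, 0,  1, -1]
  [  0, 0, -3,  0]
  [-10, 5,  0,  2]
x^4 + 12*x^3 + 54*x^2 + 108*x + 81

Expanding det(x·I − A) (e.g. by cofactor expansion or by noting that A is similar to its Jordan form J, which has the same characteristic polynomial as A) gives
  χ_A(x) = x^4 + 12*x^3 + 54*x^2 + 108*x + 81
which factors as (x + 3)^4. The eigenvalues (with algebraic multiplicities) are λ = -3 with multiplicity 4.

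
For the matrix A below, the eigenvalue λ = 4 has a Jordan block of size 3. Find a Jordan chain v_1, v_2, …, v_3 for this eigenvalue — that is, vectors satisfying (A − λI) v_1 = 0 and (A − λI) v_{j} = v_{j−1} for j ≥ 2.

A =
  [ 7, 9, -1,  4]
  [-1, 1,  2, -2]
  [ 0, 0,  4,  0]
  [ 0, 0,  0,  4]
A Jordan chain for λ = 4 of length 3:
v_1 = (15, -5, 0, 0)ᵀ
v_2 = (-1, 2, 0, 0)ᵀ
v_3 = (0, 0, 1, 0)ᵀ

Let N = A − (4)·I. We want v_3 with N^3 v_3 = 0 but N^2 v_3 ≠ 0; then v_{j-1} := N · v_j for j = 3, …, 2.

Pick v_3 = (0, 0, 1, 0)ᵀ.
Then v_2 = N · v_3 = (-1, 2, 0, 0)ᵀ.
Then v_1 = N · v_2 = (15, -5, 0, 0)ᵀ.

Sanity check: (A − (4)·I) v_1 = (0, 0, 0, 0)ᵀ = 0. ✓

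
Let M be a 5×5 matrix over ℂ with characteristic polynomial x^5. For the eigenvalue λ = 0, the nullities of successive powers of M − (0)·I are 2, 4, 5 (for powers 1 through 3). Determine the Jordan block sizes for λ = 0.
Block sizes for λ = 0: [3, 2]

From the dimensions of kernels of powers, the number of Jordan blocks of size at least j is d_j − d_{j−1} where d_j = dim ker(N^j) (with d_0 = 0). Computing the differences gives [2, 2, 1].
The number of blocks of size exactly k is (#blocks of size ≥ k) − (#blocks of size ≥ k + 1), so the partition is: 1 block(s) of size 2, 1 block(s) of size 3.
In nonincreasing order the block sizes are [3, 2].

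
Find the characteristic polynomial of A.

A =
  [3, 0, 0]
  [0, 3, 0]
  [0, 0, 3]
x^3 - 9*x^2 + 27*x - 27

Expanding det(x·I − A) (e.g. by cofactor expansion or by noting that A is similar to its Jordan form J, which has the same characteristic polynomial as A) gives
  χ_A(x) = x^3 - 9*x^2 + 27*x - 27
which factors as (x - 3)^3. The eigenvalues (with algebraic multiplicities) are λ = 3 with multiplicity 3.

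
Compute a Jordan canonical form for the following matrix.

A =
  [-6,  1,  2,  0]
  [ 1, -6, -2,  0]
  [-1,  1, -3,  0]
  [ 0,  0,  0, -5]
J_2(-5) ⊕ J_1(-5) ⊕ J_1(-5)

The characteristic polynomial is
  det(x·I − A) = x^4 + 20*x^3 + 150*x^2 + 500*x + 625 = (x + 5)^4

Eigenvalues and multiplicities (the geometric multiplicity of λ is n − rank(A − λI), which equals the number of Jordan blocks for λ):
  λ = -5: algebraic multiplicity = 4, geometric multiplicity = 3

Determining the block sizes for each eigenvalue:
  λ = -5: 3 blocks summing to 4 forces exactly one block of size 2 and the rest size 1 → block sizes [2, 1, 1]

Assembling the blocks gives a Jordan form
J =
  [-5,  1,  0,  0]
  [ 0, -5,  0,  0]
  [ 0,  0, -5,  0]
  [ 0,  0,  0, -5]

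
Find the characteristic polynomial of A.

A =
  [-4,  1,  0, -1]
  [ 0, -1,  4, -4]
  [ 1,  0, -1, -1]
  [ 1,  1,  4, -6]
x^4 + 12*x^3 + 54*x^2 + 108*x + 81

Expanding det(x·I − A) (e.g. by cofactor expansion or by noting that A is similar to its Jordan form J, which has the same characteristic polynomial as A) gives
  χ_A(x) = x^4 + 12*x^3 + 54*x^2 + 108*x + 81
which factors as (x + 3)^4. The eigenvalues (with algebraic multiplicities) are λ = -3 with multiplicity 4.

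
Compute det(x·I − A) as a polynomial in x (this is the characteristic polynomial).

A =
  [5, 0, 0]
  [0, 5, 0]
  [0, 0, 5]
x^3 - 15*x^2 + 75*x - 125

Expanding det(x·I − A) (e.g. by cofactor expansion or by noting that A is similar to its Jordan form J, which has the same characteristic polynomial as A) gives
  χ_A(x) = x^3 - 15*x^2 + 75*x - 125
which factors as (x - 5)^3. The eigenvalues (with algebraic multiplicities) are λ = 5 with multiplicity 3.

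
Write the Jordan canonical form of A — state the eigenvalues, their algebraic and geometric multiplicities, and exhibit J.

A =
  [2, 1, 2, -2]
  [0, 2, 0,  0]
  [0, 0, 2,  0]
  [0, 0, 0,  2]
J_2(2) ⊕ J_1(2) ⊕ J_1(2)

The characteristic polynomial is
  det(x·I − A) = x^4 - 8*x^3 + 24*x^2 - 32*x + 16 = (x - 2)^4

Eigenvalues and multiplicities (the geometric multiplicity of λ is n − rank(A − λI), which equals the number of Jordan blocks for λ):
  λ = 2: algebraic multiplicity = 4, geometric multiplicity = 3

Determining the block sizes for each eigenvalue:
  λ = 2: 3 blocks summing to 4 forces exactly one block of size 2 and the rest size 1 → block sizes [2, 1, 1]

Assembling the blocks gives a Jordan form
J =
  [2, 1, 0, 0]
  [0, 2, 0, 0]
  [0, 0, 2, 0]
  [0, 0, 0, 2]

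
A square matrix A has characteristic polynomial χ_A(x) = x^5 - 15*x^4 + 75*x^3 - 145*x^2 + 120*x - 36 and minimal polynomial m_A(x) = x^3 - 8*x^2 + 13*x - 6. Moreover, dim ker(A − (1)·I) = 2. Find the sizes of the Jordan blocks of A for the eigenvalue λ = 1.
Block sizes for λ = 1: [2, 1]

Step 1 — from the characteristic polynomial, algebraic multiplicity of λ = 1 is 3. From dim ker(A − (1)·I) = 2, there are exactly 2 Jordan blocks for λ = 1.
Step 2 — from the minimal polynomial, the factor (x − 1)^2 tells us the largest block for λ = 1 has size 2.
Step 3 — with total size 3, 2 blocks, and largest block 2, the block sizes (in nonincreasing order) are [2, 1].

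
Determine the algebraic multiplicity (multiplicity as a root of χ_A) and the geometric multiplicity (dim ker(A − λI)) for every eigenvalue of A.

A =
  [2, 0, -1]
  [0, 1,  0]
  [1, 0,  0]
λ = 1: alg = 3, geom = 2

Step 1 — factor the characteristic polynomial to read off the algebraic multiplicities:
  χ_A(x) = (x - 1)^3

Step 2 — compute geometric multiplicities via the rank-nullity identity g(λ) = n − rank(A − λI):
  rank(A − (1)·I) = 1, so dim ker(A − (1)·I) = n − 1 = 2

Summary:
  λ = 1: algebraic multiplicity = 3, geometric multiplicity = 2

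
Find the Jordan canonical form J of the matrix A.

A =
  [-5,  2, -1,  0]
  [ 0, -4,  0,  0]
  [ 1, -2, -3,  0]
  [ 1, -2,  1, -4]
J_2(-4) ⊕ J_1(-4) ⊕ J_1(-4)

The characteristic polynomial is
  det(x·I − A) = x^4 + 16*x^3 + 96*x^2 + 256*x + 256 = (x + 4)^4

Eigenvalues and multiplicities (the geometric multiplicity of λ is n − rank(A − λI), which equals the number of Jordan blocks for λ):
  λ = -4: algebraic multiplicity = 4, geometric multiplicity = 3

Determining the block sizes for each eigenvalue:
  λ = -4: 3 blocks summing to 4 forces exactly one block of size 2 and the rest size 1 → block sizes [2, 1, 1]

Assembling the blocks gives a Jordan form
J =
  [-4,  1,  0,  0]
  [ 0, -4,  0,  0]
  [ 0,  0, -4,  0]
  [ 0,  0,  0, -4]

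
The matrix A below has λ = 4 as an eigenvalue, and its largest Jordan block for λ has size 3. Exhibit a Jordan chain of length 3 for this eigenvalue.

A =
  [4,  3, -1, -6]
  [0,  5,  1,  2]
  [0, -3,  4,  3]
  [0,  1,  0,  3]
A Jordan chain for λ = 4 of length 3:
v_1 = (3, 1, -3, 1)ᵀ
v_2 = (-1, 1, 0, 0)ᵀ
v_3 = (0, 0, 1, 0)ᵀ

Let N = A − (4)·I. We want v_3 with N^3 v_3 = 0 but N^2 v_3 ≠ 0; then v_{j-1} := N · v_j for j = 3, …, 2.

Pick v_3 = (0, 0, 1, 0)ᵀ.
Then v_2 = N · v_3 = (-1, 1, 0, 0)ᵀ.
Then v_1 = N · v_2 = (3, 1, -3, 1)ᵀ.

Sanity check: (A − (4)·I) v_1 = (0, 0, 0, 0)ᵀ = 0. ✓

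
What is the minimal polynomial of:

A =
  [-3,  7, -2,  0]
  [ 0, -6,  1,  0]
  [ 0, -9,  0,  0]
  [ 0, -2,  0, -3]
x^3 + 9*x^2 + 27*x + 27

The characteristic polynomial is χ_A(x) = (x + 3)^4, so the eigenvalues are known. The minimal polynomial is
  m_A(x) = Π_λ (x − λ)^{k_λ}
where k_λ is the size of the *largest* Jordan block for λ (equivalently, the smallest k with (A − λI)^k v = 0 for every generalised eigenvector v of λ).

  λ = -3: largest Jordan block has size 3, contributing (x + 3)^3

So m_A(x) = (x + 3)^3 = x^3 + 9*x^2 + 27*x + 27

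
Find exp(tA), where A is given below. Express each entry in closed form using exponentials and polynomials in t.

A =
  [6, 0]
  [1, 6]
e^{tA} =
  [exp(6*t), 0]
  [t*exp(6*t), exp(6*t)]

Strategy: write A = P · J · P⁻¹ where J is a Jordan canonical form, so e^{tA} = P · e^{tJ} · P⁻¹, and e^{tJ} can be computed block-by-block.

A has Jordan form
J =
  [6, 1]
  [0, 6]
(up to reordering of blocks).

Per-block formulas:
  For a 2×2 Jordan block J_2(6): exp(t · J_2(6)) = e^(6t)·(I + t·N), where N is the 2×2 nilpotent shift.

After assembling e^{tJ} and conjugating by P, we get:

e^{tA} =
  [exp(6*t), 0]
  [t*exp(6*t), exp(6*t)]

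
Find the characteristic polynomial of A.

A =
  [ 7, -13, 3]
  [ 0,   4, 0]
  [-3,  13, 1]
x^3 - 12*x^2 + 48*x - 64

Expanding det(x·I − A) (e.g. by cofactor expansion or by noting that A is similar to its Jordan form J, which has the same characteristic polynomial as A) gives
  χ_A(x) = x^3 - 12*x^2 + 48*x - 64
which factors as (x - 4)^3. The eigenvalues (with algebraic multiplicities) are λ = 4 with multiplicity 3.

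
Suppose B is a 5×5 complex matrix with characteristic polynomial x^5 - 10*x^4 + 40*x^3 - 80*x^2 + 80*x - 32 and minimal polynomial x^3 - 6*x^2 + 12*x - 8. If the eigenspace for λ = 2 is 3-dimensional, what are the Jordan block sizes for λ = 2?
Block sizes for λ = 2: [3, 1, 1]

Step 1 — from the characteristic polynomial, algebraic multiplicity of λ = 2 is 5. From dim ker(B − (2)·I) = 3, there are exactly 3 Jordan blocks for λ = 2.
Step 2 — from the minimal polynomial, the factor (x − 2)^3 tells us the largest block for λ = 2 has size 3.
Step 3 — with total size 5, 3 blocks, and largest block 3, the block sizes (in nonincreasing order) are [3, 1, 1].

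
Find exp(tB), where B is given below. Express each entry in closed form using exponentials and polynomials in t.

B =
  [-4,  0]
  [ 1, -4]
e^{tB} =
  [exp(-4*t), 0]
  [t*exp(-4*t), exp(-4*t)]

Strategy: write B = P · J · P⁻¹ where J is a Jordan canonical form, so e^{tB} = P · e^{tJ} · P⁻¹, and e^{tJ} can be computed block-by-block.

B has Jordan form
J =
  [-4,  1]
  [ 0, -4]
(up to reordering of blocks).

Per-block formulas:
  For a 2×2 Jordan block J_2(-4): exp(t · J_2(-4)) = e^(-4t)·(I + t·N), where N is the 2×2 nilpotent shift.

After assembling e^{tJ} and conjugating by P, we get:

e^{tB} =
  [exp(-4*t), 0]
  [t*exp(-4*t), exp(-4*t)]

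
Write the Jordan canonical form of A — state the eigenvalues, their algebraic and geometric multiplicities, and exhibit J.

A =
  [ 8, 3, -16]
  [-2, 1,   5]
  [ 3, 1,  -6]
J_3(1)

The characteristic polynomial is
  det(x·I − A) = x^3 - 3*x^2 + 3*x - 1 = (x - 1)^3

Eigenvalues and multiplicities (the geometric multiplicity of λ is n − rank(A − λI), which equals the number of Jordan blocks for λ):
  λ = 1: algebraic multiplicity = 3, geometric multiplicity = 1

Determining the block sizes for each eigenvalue:
  λ = 1: one block (gm = 1), so the single block has size am = 3 → block sizes [3]

Assembling the blocks gives a Jordan form
J =
  [1, 1, 0]
  [0, 1, 1]
  [0, 0, 1]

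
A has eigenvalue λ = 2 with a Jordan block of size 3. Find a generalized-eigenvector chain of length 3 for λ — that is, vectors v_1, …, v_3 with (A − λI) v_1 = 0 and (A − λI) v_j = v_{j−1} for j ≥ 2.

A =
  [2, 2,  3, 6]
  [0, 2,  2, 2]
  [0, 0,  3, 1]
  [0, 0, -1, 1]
A Jordan chain for λ = 2 of length 3:
v_1 = (1, 0, 0, 0)ᵀ
v_2 = (3, 2, 1, -1)ᵀ
v_3 = (0, 0, 1, 0)ᵀ

Let N = A − (2)·I. We want v_3 with N^3 v_3 = 0 but N^2 v_3 ≠ 0; then v_{j-1} := N · v_j for j = 3, …, 2.

Pick v_3 = (0, 0, 1, 0)ᵀ.
Then v_2 = N · v_3 = (3, 2, 1, -1)ᵀ.
Then v_1 = N · v_2 = (1, 0, 0, 0)ᵀ.

Sanity check: (A − (2)·I) v_1 = (0, 0, 0, 0)ᵀ = 0. ✓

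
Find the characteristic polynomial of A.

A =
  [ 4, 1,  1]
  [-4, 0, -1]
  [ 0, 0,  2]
x^3 - 6*x^2 + 12*x - 8

Expanding det(x·I − A) (e.g. by cofactor expansion or by noting that A is similar to its Jordan form J, which has the same characteristic polynomial as A) gives
  χ_A(x) = x^3 - 6*x^2 + 12*x - 8
which factors as (x - 2)^3. The eigenvalues (with algebraic multiplicities) are λ = 2 with multiplicity 3.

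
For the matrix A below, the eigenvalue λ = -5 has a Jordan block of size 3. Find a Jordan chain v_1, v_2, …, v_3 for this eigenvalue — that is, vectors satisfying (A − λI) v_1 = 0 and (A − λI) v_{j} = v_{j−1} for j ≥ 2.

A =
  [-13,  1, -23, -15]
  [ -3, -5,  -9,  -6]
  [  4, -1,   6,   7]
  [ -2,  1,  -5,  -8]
A Jordan chain for λ = -5 of length 3:
v_1 = (-1, 0, 1, -1)ᵀ
v_2 = (-8, -3, 4, -2)ᵀ
v_3 = (1, 0, 0, 0)ᵀ

Let N = A − (-5)·I. We want v_3 with N^3 v_3 = 0 but N^2 v_3 ≠ 0; then v_{j-1} := N · v_j for j = 3, …, 2.

Pick v_3 = (1, 0, 0, 0)ᵀ.
Then v_2 = N · v_3 = (-8, -3, 4, -2)ᵀ.
Then v_1 = N · v_2 = (-1, 0, 1, -1)ᵀ.

Sanity check: (A − (-5)·I) v_1 = (0, 0, 0, 0)ᵀ = 0. ✓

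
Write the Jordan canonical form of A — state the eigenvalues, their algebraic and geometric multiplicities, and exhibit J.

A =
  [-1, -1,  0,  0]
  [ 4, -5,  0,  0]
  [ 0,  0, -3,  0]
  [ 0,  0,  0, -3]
J_2(-3) ⊕ J_1(-3) ⊕ J_1(-3)

The characteristic polynomial is
  det(x·I − A) = x^4 + 12*x^3 + 54*x^2 + 108*x + 81 = (x + 3)^4

Eigenvalues and multiplicities (the geometric multiplicity of λ is n − rank(A − λI), which equals the number of Jordan blocks for λ):
  λ = -3: algebraic multiplicity = 4, geometric multiplicity = 3

Determining the block sizes for each eigenvalue:
  λ = -3: 3 blocks summing to 4 forces exactly one block of size 2 and the rest size 1 → block sizes [2, 1, 1]

Assembling the blocks gives a Jordan form
J =
  [-3,  1,  0,  0]
  [ 0, -3,  0,  0]
  [ 0,  0, -3,  0]
  [ 0,  0,  0, -3]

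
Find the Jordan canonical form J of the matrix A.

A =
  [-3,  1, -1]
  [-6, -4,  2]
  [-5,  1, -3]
J_2(-4) ⊕ J_1(-2)

The characteristic polynomial is
  det(x·I − A) = x^3 + 10*x^2 + 32*x + 32 = (x + 2)*(x + 4)^2

Eigenvalues and multiplicities (the geometric multiplicity of λ is n − rank(A − λI), which equals the number of Jordan blocks for λ):
  λ = -4: algebraic multiplicity = 2, geometric multiplicity = 1
  λ = -2: algebraic multiplicity = 1, geometric multiplicity = 1

Determining the block sizes for each eigenvalue:
  λ = -4: one block (gm = 1), so the single block has size am = 2 → block sizes [2]
  λ = -2: one block (gm = 1), so the single block has size am = 1 → block sizes [1]

Assembling the blocks gives a Jordan form
J =
  [-4,  1,  0]
  [ 0, -4,  0]
  [ 0,  0, -2]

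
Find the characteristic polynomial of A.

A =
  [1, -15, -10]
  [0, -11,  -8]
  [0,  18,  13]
x^3 - 3*x^2 + 3*x - 1

Expanding det(x·I − A) (e.g. by cofactor expansion or by noting that A is similar to its Jordan form J, which has the same characteristic polynomial as A) gives
  χ_A(x) = x^3 - 3*x^2 + 3*x - 1
which factors as (x - 1)^3. The eigenvalues (with algebraic multiplicities) are λ = 1 with multiplicity 3.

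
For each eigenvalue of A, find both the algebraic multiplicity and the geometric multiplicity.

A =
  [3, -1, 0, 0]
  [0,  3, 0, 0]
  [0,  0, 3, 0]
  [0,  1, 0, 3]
λ = 3: alg = 4, geom = 3

Step 1 — factor the characteristic polynomial to read off the algebraic multiplicities:
  χ_A(x) = (x - 3)^4

Step 2 — compute geometric multiplicities via the rank-nullity identity g(λ) = n − rank(A − λI):
  rank(A − (3)·I) = 1, so dim ker(A − (3)·I) = n − 1 = 3

Summary:
  λ = 3: algebraic multiplicity = 4, geometric multiplicity = 3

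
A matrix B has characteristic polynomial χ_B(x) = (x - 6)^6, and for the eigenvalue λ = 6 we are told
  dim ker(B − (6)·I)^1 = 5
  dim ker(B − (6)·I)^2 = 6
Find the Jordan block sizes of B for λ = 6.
Block sizes for λ = 6: [2, 1, 1, 1, 1]

From the dimensions of kernels of powers, the number of Jordan blocks of size at least j is d_j − d_{j−1} where d_j = dim ker(N^j) (with d_0 = 0). Computing the differences gives [5, 1].
The number of blocks of size exactly k is (#blocks of size ≥ k) − (#blocks of size ≥ k + 1), so the partition is: 4 block(s) of size 1, 1 block(s) of size 2.
In nonincreasing order the block sizes are [2, 1, 1, 1, 1].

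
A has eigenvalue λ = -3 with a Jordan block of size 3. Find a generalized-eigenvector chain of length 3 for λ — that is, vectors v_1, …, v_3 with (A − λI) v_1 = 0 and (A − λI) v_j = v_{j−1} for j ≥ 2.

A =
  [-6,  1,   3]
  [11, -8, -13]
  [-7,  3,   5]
A Jordan chain for λ = -3 of length 3:
v_1 = (-1, 3, -2)ᵀ
v_2 = (-3, 11, -7)ᵀ
v_3 = (1, 0, 0)ᵀ

Let N = A − (-3)·I. We want v_3 with N^3 v_3 = 0 but N^2 v_3 ≠ 0; then v_{j-1} := N · v_j for j = 3, …, 2.

Pick v_3 = (1, 0, 0)ᵀ.
Then v_2 = N · v_3 = (-3, 11, -7)ᵀ.
Then v_1 = N · v_2 = (-1, 3, -2)ᵀ.

Sanity check: (A − (-3)·I) v_1 = (0, 0, 0)ᵀ = 0. ✓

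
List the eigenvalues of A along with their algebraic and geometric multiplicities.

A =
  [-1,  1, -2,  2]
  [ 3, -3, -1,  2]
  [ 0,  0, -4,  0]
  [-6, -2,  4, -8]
λ = -4: alg = 4, geom = 2

Step 1 — factor the characteristic polynomial to read off the algebraic multiplicities:
  χ_A(x) = (x + 4)^4

Step 2 — compute geometric multiplicities via the rank-nullity identity g(λ) = n − rank(A − λI):
  rank(A − (-4)·I) = 2, so dim ker(A − (-4)·I) = n − 2 = 2

Summary:
  λ = -4: algebraic multiplicity = 4, geometric multiplicity = 2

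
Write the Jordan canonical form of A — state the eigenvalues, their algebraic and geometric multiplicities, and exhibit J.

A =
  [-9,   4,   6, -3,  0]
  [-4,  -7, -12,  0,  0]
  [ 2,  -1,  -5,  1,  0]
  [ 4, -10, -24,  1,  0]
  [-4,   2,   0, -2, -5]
J_2(-5) ⊕ J_2(-5) ⊕ J_1(-5)

The characteristic polynomial is
  det(x·I − A) = x^5 + 25*x^4 + 250*x^3 + 1250*x^2 + 3125*x + 3125 = (x + 5)^5

Eigenvalues and multiplicities (the geometric multiplicity of λ is n − rank(A − λI), which equals the number of Jordan blocks for λ):
  λ = -5: algebraic multiplicity = 5, geometric multiplicity = 3

Determining the block sizes for each eigenvalue:
  λ = -5: with am = 5 and gm = 3, the partition is not yet determined (e.g. several partitions of 5 into 3 parts exist). Let N = A − (-5)·I. Computing rank(N^1) = 2, rank(N^2) = 0; the number of blocks of size ≥ j is rank(N^{j−1}) − rank(N^j), giving [3, 2]. So we have 2 block(s) of size 2, 1 block(s) of size 1 → block sizes [2, 2, 1]

Assembling the blocks gives a Jordan form
J =
  [-5,  1,  0,  0,  0]
  [ 0, -5,  0,  0,  0]
  [ 0,  0, -5,  1,  0]
  [ 0,  0,  0, -5,  0]
  [ 0,  0,  0,  0, -5]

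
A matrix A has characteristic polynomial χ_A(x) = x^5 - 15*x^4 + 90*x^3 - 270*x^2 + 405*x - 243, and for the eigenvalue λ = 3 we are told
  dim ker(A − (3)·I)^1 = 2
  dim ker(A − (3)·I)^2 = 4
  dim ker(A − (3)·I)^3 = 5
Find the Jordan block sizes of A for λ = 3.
Block sizes for λ = 3: [3, 2]

From the dimensions of kernels of powers, the number of Jordan blocks of size at least j is d_j − d_{j−1} where d_j = dim ker(N^j) (with d_0 = 0). Computing the differences gives [2, 2, 1].
The number of blocks of size exactly k is (#blocks of size ≥ k) − (#blocks of size ≥ k + 1), so the partition is: 1 block(s) of size 2, 1 block(s) of size 3.
In nonincreasing order the block sizes are [3, 2].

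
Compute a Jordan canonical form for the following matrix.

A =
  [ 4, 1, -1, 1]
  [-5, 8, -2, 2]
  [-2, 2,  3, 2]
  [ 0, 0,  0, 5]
J_3(5) ⊕ J_1(5)

The characteristic polynomial is
  det(x·I − A) = x^4 - 20*x^3 + 150*x^2 - 500*x + 625 = (x - 5)^4

Eigenvalues and multiplicities (the geometric multiplicity of λ is n − rank(A − λI), which equals the number of Jordan blocks for λ):
  λ = 5: algebraic multiplicity = 4, geometric multiplicity = 2

Determining the block sizes for each eigenvalue:
  λ = 5: with am = 4 and gm = 2, the partition is not yet determined (e.g. several partitions of 4 into 2 parts exist). Let N = A − (5)·I. Computing rank(N^1) = 2, rank(N^2) = 1, rank(N^3) = 0; the number of blocks of size ≥ j is rank(N^{j−1}) − rank(N^j), giving [2, 1, 1]. So we have 1 block(s) of size 3, 1 block(s) of size 1 → block sizes [3, 1]

Assembling the blocks gives a Jordan form
J =
  [5, 1, 0, 0]
  [0, 5, 1, 0]
  [0, 0, 5, 0]
  [0, 0, 0, 5]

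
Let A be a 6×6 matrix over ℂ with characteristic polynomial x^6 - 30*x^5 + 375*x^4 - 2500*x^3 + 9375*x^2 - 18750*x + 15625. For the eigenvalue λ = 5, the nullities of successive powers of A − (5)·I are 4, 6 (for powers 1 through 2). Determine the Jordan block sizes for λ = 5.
Block sizes for λ = 5: [2, 2, 1, 1]

From the dimensions of kernels of powers, the number of Jordan blocks of size at least j is d_j − d_{j−1} where d_j = dim ker(N^j) (with d_0 = 0). Computing the differences gives [4, 2].
The number of blocks of size exactly k is (#blocks of size ≥ k) − (#blocks of size ≥ k + 1), so the partition is: 2 block(s) of size 1, 2 block(s) of size 2.
In nonincreasing order the block sizes are [2, 2, 1, 1].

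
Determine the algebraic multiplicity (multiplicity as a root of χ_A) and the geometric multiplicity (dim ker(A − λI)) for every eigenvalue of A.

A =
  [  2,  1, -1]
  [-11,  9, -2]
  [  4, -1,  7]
λ = 6: alg = 3, geom = 1

Step 1 — factor the characteristic polynomial to read off the algebraic multiplicities:
  χ_A(x) = (x - 6)^3

Step 2 — compute geometric multiplicities via the rank-nullity identity g(λ) = n − rank(A − λI):
  rank(A − (6)·I) = 2, so dim ker(A − (6)·I) = n − 2 = 1

Summary:
  λ = 6: algebraic multiplicity = 3, geometric multiplicity = 1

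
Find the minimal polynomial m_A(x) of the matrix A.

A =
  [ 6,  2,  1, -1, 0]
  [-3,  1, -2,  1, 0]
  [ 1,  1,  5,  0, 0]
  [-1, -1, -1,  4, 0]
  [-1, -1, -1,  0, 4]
x^2 - 8*x + 16

The characteristic polynomial is χ_A(x) = (x - 4)^5, so the eigenvalues are known. The minimal polynomial is
  m_A(x) = Π_λ (x − λ)^{k_λ}
where k_λ is the size of the *largest* Jordan block for λ (equivalently, the smallest k with (A − λI)^k v = 0 for every generalised eigenvector v of λ).

  λ = 4: largest Jordan block has size 2, contributing (x − 4)^2

So m_A(x) = (x - 4)^2 = x^2 - 8*x + 16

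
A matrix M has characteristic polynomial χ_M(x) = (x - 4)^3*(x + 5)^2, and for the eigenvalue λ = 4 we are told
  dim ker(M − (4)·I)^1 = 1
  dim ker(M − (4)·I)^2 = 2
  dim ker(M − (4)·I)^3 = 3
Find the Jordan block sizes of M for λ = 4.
Block sizes for λ = 4: [3]

From the dimensions of kernels of powers, the number of Jordan blocks of size at least j is d_j − d_{j−1} where d_j = dim ker(N^j) (with d_0 = 0). Computing the differences gives [1, 1, 1].
The number of blocks of size exactly k is (#blocks of size ≥ k) − (#blocks of size ≥ k + 1), so the partition is: 1 block(s) of size 3.
In nonincreasing order the block sizes are [3].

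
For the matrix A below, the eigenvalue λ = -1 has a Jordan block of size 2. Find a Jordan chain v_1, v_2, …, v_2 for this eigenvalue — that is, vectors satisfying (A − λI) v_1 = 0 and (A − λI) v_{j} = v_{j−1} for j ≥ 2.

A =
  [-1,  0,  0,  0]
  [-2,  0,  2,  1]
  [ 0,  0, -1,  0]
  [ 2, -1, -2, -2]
A Jordan chain for λ = -1 of length 2:
v_1 = (0, -2, 0, 2)ᵀ
v_2 = (1, 0, 0, 0)ᵀ

Let N = A − (-1)·I. We want v_2 with N^2 v_2 = 0 but N^1 v_2 ≠ 0; then v_{j-1} := N · v_j for j = 2, …, 2.

Pick v_2 = (1, 0, 0, 0)ᵀ.
Then v_1 = N · v_2 = (0, -2, 0, 2)ᵀ.

Sanity check: (A − (-1)·I) v_1 = (0, 0, 0, 0)ᵀ = 0. ✓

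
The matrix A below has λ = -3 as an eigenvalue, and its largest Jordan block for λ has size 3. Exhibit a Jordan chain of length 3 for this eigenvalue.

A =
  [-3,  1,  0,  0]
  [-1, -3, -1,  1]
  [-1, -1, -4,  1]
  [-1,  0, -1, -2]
A Jordan chain for λ = -3 of length 3:
v_1 = (-1, 0, 1, 0)ᵀ
v_2 = (0, -1, -1, -1)ᵀ
v_3 = (1, 0, 0, 0)ᵀ

Let N = A − (-3)·I. We want v_3 with N^3 v_3 = 0 but N^2 v_3 ≠ 0; then v_{j-1} := N · v_j for j = 3, …, 2.

Pick v_3 = (1, 0, 0, 0)ᵀ.
Then v_2 = N · v_3 = (0, -1, -1, -1)ᵀ.
Then v_1 = N · v_2 = (-1, 0, 1, 0)ᵀ.

Sanity check: (A − (-3)·I) v_1 = (0, 0, 0, 0)ᵀ = 0. ✓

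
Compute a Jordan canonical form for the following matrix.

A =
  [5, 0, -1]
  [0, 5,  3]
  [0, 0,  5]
J_2(5) ⊕ J_1(5)

The characteristic polynomial is
  det(x·I − A) = x^3 - 15*x^2 + 75*x - 125 = (x - 5)^3

Eigenvalues and multiplicities (the geometric multiplicity of λ is n − rank(A − λI), which equals the number of Jordan blocks for λ):
  λ = 5: algebraic multiplicity = 3, geometric multiplicity = 2

Determining the block sizes for each eigenvalue:
  λ = 5: 2 blocks summing to 3 forces exactly one block of size 2 and the rest size 1 → block sizes [2, 1]

Assembling the blocks gives a Jordan form
J =
  [5, 1, 0]
  [0, 5, 0]
  [0, 0, 5]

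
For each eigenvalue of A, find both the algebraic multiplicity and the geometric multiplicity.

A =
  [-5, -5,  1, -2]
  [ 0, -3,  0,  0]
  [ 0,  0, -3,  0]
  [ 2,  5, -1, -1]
λ = -3: alg = 4, geom = 3

Step 1 — factor the characteristic polynomial to read off the algebraic multiplicities:
  χ_A(x) = (x + 3)^4

Step 2 — compute geometric multiplicities via the rank-nullity identity g(λ) = n − rank(A − λI):
  rank(A − (-3)·I) = 1, so dim ker(A − (-3)·I) = n − 1 = 3

Summary:
  λ = -3: algebraic multiplicity = 4, geometric multiplicity = 3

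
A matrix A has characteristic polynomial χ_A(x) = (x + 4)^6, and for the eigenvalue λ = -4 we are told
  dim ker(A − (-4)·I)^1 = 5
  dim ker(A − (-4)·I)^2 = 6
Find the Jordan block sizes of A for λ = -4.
Block sizes for λ = -4: [2, 1, 1, 1, 1]

From the dimensions of kernels of powers, the number of Jordan blocks of size at least j is d_j − d_{j−1} where d_j = dim ker(N^j) (with d_0 = 0). Computing the differences gives [5, 1].
The number of blocks of size exactly k is (#blocks of size ≥ k) − (#blocks of size ≥ k + 1), so the partition is: 4 block(s) of size 1, 1 block(s) of size 2.
In nonincreasing order the block sizes are [2, 1, 1, 1, 1].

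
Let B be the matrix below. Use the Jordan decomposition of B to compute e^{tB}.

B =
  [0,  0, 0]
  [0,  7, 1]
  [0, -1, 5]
e^{tB} =
  [1, 0, 0]
  [0, t*exp(6*t) + exp(6*t), t*exp(6*t)]
  [0, -t*exp(6*t), -t*exp(6*t) + exp(6*t)]

Strategy: write B = P · J · P⁻¹ where J is a Jordan canonical form, so e^{tB} = P · e^{tJ} · P⁻¹, and e^{tJ} can be computed block-by-block.

B has Jordan form
J =
  [0, 0, 0]
  [0, 6, 1]
  [0, 0, 6]
(up to reordering of blocks).

Per-block formulas:
  For a 1×1 block at λ = 0: exp(t · [0]) = [e^(0t)].
  For a 2×2 Jordan block J_2(6): exp(t · J_2(6)) = e^(6t)·(I + t·N), where N is the 2×2 nilpotent shift.

After assembling e^{tJ} and conjugating by P, we get:

e^{tB} =
  [1, 0, 0]
  [0, t*exp(6*t) + exp(6*t), t*exp(6*t)]
  [0, -t*exp(6*t), -t*exp(6*t) + exp(6*t)]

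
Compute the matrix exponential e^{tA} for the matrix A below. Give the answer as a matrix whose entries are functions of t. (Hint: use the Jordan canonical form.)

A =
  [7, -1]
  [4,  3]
e^{tA} =
  [2*t*exp(5*t) + exp(5*t), -t*exp(5*t)]
  [4*t*exp(5*t), -2*t*exp(5*t) + exp(5*t)]

Strategy: write A = P · J · P⁻¹ where J is a Jordan canonical form, so e^{tA} = P · e^{tJ} · P⁻¹, and e^{tJ} can be computed block-by-block.

A has Jordan form
J =
  [5, 1]
  [0, 5]
(up to reordering of blocks).

Per-block formulas:
  For a 2×2 Jordan block J_2(5): exp(t · J_2(5)) = e^(5t)·(I + t·N), where N is the 2×2 nilpotent shift.

After assembling e^{tJ} and conjugating by P, we get:

e^{tA} =
  [2*t*exp(5*t) + exp(5*t), -t*exp(5*t)]
  [4*t*exp(5*t), -2*t*exp(5*t) + exp(5*t)]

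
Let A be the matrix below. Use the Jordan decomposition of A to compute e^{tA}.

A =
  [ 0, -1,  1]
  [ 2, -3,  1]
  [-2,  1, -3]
e^{tA} =
  [2*t*exp(-2*t) + exp(-2*t), -t*exp(-2*t), t*exp(-2*t)]
  [2*t*exp(-2*t), -t*exp(-2*t) + exp(-2*t), t*exp(-2*t)]
  [-2*t*exp(-2*t), t*exp(-2*t), -t*exp(-2*t) + exp(-2*t)]

Strategy: write A = P · J · P⁻¹ where J is a Jordan canonical form, so e^{tA} = P · e^{tJ} · P⁻¹, and e^{tJ} can be computed block-by-block.

A has Jordan form
J =
  [-2,  1,  0]
  [ 0, -2,  0]
  [ 0,  0, -2]
(up to reordering of blocks).

Per-block formulas:
  For a 2×2 Jordan block J_2(-2): exp(t · J_2(-2)) = e^(-2t)·(I + t·N), where N is the 2×2 nilpotent shift.
  For a 1×1 block at λ = -2: exp(t · [-2]) = [e^(-2t)].

After assembling e^{tJ} and conjugating by P, we get:

e^{tA} =
  [2*t*exp(-2*t) + exp(-2*t), -t*exp(-2*t), t*exp(-2*t)]
  [2*t*exp(-2*t), -t*exp(-2*t) + exp(-2*t), t*exp(-2*t)]
  [-2*t*exp(-2*t), t*exp(-2*t), -t*exp(-2*t) + exp(-2*t)]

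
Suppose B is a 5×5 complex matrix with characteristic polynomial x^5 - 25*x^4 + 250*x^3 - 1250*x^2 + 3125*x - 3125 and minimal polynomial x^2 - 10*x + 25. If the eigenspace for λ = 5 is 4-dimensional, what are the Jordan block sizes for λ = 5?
Block sizes for λ = 5: [2, 1, 1, 1]

Step 1 — from the characteristic polynomial, algebraic multiplicity of λ = 5 is 5. From dim ker(B − (5)·I) = 4, there are exactly 4 Jordan blocks for λ = 5.
Step 2 — from the minimal polynomial, the factor (x − 5)^2 tells us the largest block for λ = 5 has size 2.
Step 3 — with total size 5, 4 blocks, and largest block 2, the block sizes (in nonincreasing order) are [2, 1, 1, 1].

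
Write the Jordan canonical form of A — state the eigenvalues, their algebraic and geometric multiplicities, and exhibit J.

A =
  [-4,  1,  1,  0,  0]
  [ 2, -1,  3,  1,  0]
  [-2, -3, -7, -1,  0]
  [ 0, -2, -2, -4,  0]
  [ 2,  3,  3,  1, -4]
J_2(-4) ⊕ J_2(-4) ⊕ J_1(-4)

The characteristic polynomial is
  det(x·I − A) = x^5 + 20*x^4 + 160*x^3 + 640*x^2 + 1280*x + 1024 = (x + 4)^5

Eigenvalues and multiplicities (the geometric multiplicity of λ is n − rank(A − λI), which equals the number of Jordan blocks for λ):
  λ = -4: algebraic multiplicity = 5, geometric multiplicity = 3

Determining the block sizes for each eigenvalue:
  λ = -4: with am = 5 and gm = 3, the partition is not yet determined (e.g. several partitions of 5 into 3 parts exist). Let N = A − (-4)·I. Computing rank(N^1) = 2, rank(N^2) = 0; the number of blocks of size ≥ j is rank(N^{j−1}) − rank(N^j), giving [3, 2]. So we have 2 block(s) of size 2, 1 block(s) of size 1 → block sizes [2, 2, 1]

Assembling the blocks gives a Jordan form
J =
  [-4,  1,  0,  0,  0]
  [ 0, -4,  0,  0,  0]
  [ 0,  0, -4,  1,  0]
  [ 0,  0,  0, -4,  0]
  [ 0,  0,  0,  0, -4]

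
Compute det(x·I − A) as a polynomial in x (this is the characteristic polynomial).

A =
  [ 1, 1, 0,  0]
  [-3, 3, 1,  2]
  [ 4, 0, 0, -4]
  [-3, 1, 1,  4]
x^4 - 8*x^3 + 24*x^2 - 32*x + 16

Expanding det(x·I − A) (e.g. by cofactor expansion or by noting that A is similar to its Jordan form J, which has the same characteristic polynomial as A) gives
  χ_A(x) = x^4 - 8*x^3 + 24*x^2 - 32*x + 16
which factors as (x - 2)^4. The eigenvalues (with algebraic multiplicities) are λ = 2 with multiplicity 4.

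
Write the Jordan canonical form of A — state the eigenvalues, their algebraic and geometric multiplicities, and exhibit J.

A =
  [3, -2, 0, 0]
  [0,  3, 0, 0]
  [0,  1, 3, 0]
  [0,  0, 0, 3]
J_2(3) ⊕ J_1(3) ⊕ J_1(3)

The characteristic polynomial is
  det(x·I − A) = x^4 - 12*x^3 + 54*x^2 - 108*x + 81 = (x - 3)^4

Eigenvalues and multiplicities (the geometric multiplicity of λ is n − rank(A − λI), which equals the number of Jordan blocks for λ):
  λ = 3: algebraic multiplicity = 4, geometric multiplicity = 3

Determining the block sizes for each eigenvalue:
  λ = 3: 3 blocks summing to 4 forces exactly one block of size 2 and the rest size 1 → block sizes [2, 1, 1]

Assembling the blocks gives a Jordan form
J =
  [3, 1, 0, 0]
  [0, 3, 0, 0]
  [0, 0, 3, 0]
  [0, 0, 0, 3]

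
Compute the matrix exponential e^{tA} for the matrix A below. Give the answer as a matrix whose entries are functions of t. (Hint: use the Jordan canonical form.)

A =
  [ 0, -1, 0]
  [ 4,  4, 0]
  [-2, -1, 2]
e^{tA} =
  [-2*t*exp(2*t) + exp(2*t), -t*exp(2*t), 0]
  [4*t*exp(2*t), 2*t*exp(2*t) + exp(2*t), 0]
  [-2*t*exp(2*t), -t*exp(2*t), exp(2*t)]

Strategy: write A = P · J · P⁻¹ where J is a Jordan canonical form, so e^{tA} = P · e^{tJ} · P⁻¹, and e^{tJ} can be computed block-by-block.

A has Jordan form
J =
  [2, 1, 0]
  [0, 2, 0]
  [0, 0, 2]
(up to reordering of blocks).

Per-block formulas:
  For a 2×2 Jordan block J_2(2): exp(t · J_2(2)) = e^(2t)·(I + t·N), where N is the 2×2 nilpotent shift.
  For a 1×1 block at λ = 2: exp(t · [2]) = [e^(2t)].

After assembling e^{tJ} and conjugating by P, we get:

e^{tA} =
  [-2*t*exp(2*t) + exp(2*t), -t*exp(2*t), 0]
  [4*t*exp(2*t), 2*t*exp(2*t) + exp(2*t), 0]
  [-2*t*exp(2*t), -t*exp(2*t), exp(2*t)]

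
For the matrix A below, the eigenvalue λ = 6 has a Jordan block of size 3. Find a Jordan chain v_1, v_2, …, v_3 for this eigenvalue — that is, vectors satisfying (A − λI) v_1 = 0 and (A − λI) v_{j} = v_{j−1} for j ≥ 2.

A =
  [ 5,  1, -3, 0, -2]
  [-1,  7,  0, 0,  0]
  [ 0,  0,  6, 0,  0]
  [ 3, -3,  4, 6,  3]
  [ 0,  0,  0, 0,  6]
A Jordan chain for λ = 6 of length 3:
v_1 = (3, 3, 0, -9, 0)ᵀ
v_2 = (-3, 0, 0, 4, 0)ᵀ
v_3 = (0, 0, 1, 0, 0)ᵀ

Let N = A − (6)·I. We want v_3 with N^3 v_3 = 0 but N^2 v_3 ≠ 0; then v_{j-1} := N · v_j for j = 3, …, 2.

Pick v_3 = (0, 0, 1, 0, 0)ᵀ.
Then v_2 = N · v_3 = (-3, 0, 0, 4, 0)ᵀ.
Then v_1 = N · v_2 = (3, 3, 0, -9, 0)ᵀ.

Sanity check: (A − (6)·I) v_1 = (0, 0, 0, 0, 0)ᵀ = 0. ✓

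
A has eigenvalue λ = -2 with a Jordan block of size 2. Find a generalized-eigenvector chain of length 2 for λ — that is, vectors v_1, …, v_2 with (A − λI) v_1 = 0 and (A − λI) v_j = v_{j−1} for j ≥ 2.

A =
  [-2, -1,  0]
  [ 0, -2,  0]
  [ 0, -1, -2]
A Jordan chain for λ = -2 of length 2:
v_1 = (-1, 0, -1)ᵀ
v_2 = (0, 1, 0)ᵀ

Let N = A − (-2)·I. We want v_2 with N^2 v_2 = 0 but N^1 v_2 ≠ 0; then v_{j-1} := N · v_j for j = 2, …, 2.

Pick v_2 = (0, 1, 0)ᵀ.
Then v_1 = N · v_2 = (-1, 0, -1)ᵀ.

Sanity check: (A − (-2)·I) v_1 = (0, 0, 0)ᵀ = 0. ✓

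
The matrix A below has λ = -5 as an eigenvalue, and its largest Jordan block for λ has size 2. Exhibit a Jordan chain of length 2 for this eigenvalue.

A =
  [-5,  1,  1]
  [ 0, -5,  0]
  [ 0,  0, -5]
A Jordan chain for λ = -5 of length 2:
v_1 = (1, 0, 0)ᵀ
v_2 = (0, 1, 0)ᵀ

Let N = A − (-5)·I. We want v_2 with N^2 v_2 = 0 but N^1 v_2 ≠ 0; then v_{j-1} := N · v_j for j = 2, …, 2.

Pick v_2 = (0, 1, 0)ᵀ.
Then v_1 = N · v_2 = (1, 0, 0)ᵀ.

Sanity check: (A − (-5)·I) v_1 = (0, 0, 0)ᵀ = 0. ✓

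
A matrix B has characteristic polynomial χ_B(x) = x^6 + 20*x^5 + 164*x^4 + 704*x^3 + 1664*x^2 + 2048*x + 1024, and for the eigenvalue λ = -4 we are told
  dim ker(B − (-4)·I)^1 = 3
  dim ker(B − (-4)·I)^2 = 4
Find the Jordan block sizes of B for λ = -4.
Block sizes for λ = -4: [2, 1, 1]

From the dimensions of kernels of powers, the number of Jordan blocks of size at least j is d_j − d_{j−1} where d_j = dim ker(N^j) (with d_0 = 0). Computing the differences gives [3, 1].
The number of blocks of size exactly k is (#blocks of size ≥ k) − (#blocks of size ≥ k + 1), so the partition is: 2 block(s) of size 1, 1 block(s) of size 2.
In nonincreasing order the block sizes are [2, 1, 1].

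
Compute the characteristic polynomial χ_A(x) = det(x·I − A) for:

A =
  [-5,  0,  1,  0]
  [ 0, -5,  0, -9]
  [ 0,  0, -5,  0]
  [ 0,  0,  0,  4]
x^4 + 11*x^3 + 15*x^2 - 175*x - 500

Expanding det(x·I − A) (e.g. by cofactor expansion or by noting that A is similar to its Jordan form J, which has the same characteristic polynomial as A) gives
  χ_A(x) = x^4 + 11*x^3 + 15*x^2 - 175*x - 500
which factors as (x - 4)*(x + 5)^3. The eigenvalues (with algebraic multiplicities) are λ = -5 with multiplicity 3, λ = 4 with multiplicity 1.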